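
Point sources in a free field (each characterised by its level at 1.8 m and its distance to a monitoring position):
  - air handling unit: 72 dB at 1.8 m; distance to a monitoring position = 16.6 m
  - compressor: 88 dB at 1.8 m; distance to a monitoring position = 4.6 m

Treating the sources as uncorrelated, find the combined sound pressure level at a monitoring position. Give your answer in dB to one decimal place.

Propagate each source to the receiver with L = L_ref − 20·log₁₀(r/r_ref), then add intensities.
air handling unit: 72 − 20·log₁₀(16.6/1.8) = 72 − 19.30 = 52.70 dB.
compressor: 88 − 20·log₁₀(4.6/1.8) = 88 − 8.15 = 79.85 dB.
Σ 10^(L/10) = 9.680e+07 → L_total = 10·log₁₀(9.680e+07) = 79.86 dB.

79.9 dB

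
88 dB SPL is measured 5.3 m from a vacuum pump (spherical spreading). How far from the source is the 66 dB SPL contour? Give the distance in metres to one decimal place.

66.7 m

The 22.0 dB drop corresponds to a distance ratio of 10^(22.0/20) for a point source.
r₂ = 5.3·10^((88−66)/20) = 5.3·10^(22.0/20) = 66.72 m.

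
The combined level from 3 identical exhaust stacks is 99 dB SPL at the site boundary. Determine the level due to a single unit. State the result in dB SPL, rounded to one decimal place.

94.2 dB SPL

For N identical incoherent sources L_total = L₁ + 10·log₁₀ N, so L₁ = 99 − 10·log₁₀(3) = 99 − 4.771.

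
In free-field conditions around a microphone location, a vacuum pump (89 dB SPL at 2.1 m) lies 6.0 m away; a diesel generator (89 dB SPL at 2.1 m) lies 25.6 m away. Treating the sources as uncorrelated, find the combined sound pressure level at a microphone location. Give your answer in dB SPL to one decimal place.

Propagate each source to the receiver with L = L_ref − 20·log₁₀(r/r_ref), then add intensities.
vacuum pump: 89 − 20·log₁₀(6.0/2.1) = 89 − 9.12 = 79.88 dB SPL.
diesel generator: 89 − 20·log₁₀(25.6/2.1) = 89 − 21.72 = 67.28 dB SPL.
Σ 10^(L/10) = 1.027e+08 → L_total = 10·log₁₀(1.027e+08) = 80.11 dB SPL.

80.1 dB SPL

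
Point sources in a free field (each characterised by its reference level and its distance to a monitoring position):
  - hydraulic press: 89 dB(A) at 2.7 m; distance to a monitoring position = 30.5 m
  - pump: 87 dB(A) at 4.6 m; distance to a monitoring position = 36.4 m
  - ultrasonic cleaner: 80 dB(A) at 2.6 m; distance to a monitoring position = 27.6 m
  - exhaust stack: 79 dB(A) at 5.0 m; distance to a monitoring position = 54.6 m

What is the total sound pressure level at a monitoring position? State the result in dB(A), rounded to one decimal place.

72.0 dB(A)

First find each source's level at the receiver (point-source: −20·log₁₀(r/r_ref)), then combine on an intensity basis.
hydraulic press: 89 − 20·log₁₀(30.5/2.7) = 89 − 21.06 = 67.94 dB(A).
pump: 87 − 20·log₁₀(36.4/4.6) = 87 − 17.97 = 69.03 dB(A).
ultrasonic cleaner: 80 − 20·log₁₀(27.6/2.6) = 80 − 20.52 = 59.48 dB(A).
exhaust stack: 79 − 20·log₁₀(54.6/5.0) = 79 − 20.76 = 58.24 dB(A).
Σ 10^(L/10) = 1.578e+07 → L_total = 10·log₁₀(1.578e+07) = 71.98 dB(A).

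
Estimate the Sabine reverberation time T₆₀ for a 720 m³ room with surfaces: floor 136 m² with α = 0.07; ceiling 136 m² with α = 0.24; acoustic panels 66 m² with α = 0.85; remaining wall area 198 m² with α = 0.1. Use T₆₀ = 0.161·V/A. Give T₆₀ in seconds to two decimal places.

Total absorption A = 136·0.07 + 136·0.24 + 66·0.85 + 198·0.1 = 118.06 m² sabins.
T₆₀ = 0.161 × 720 / 118.06 = 0.982 s.

0.98 s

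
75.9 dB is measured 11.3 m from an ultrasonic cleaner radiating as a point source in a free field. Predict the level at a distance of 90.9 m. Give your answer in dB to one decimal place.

For a point source, L₂ = L₁ − 20·log₁₀(r₂/r₁).
L₂ = 75.9 − 20·log₁₀(90.9/11.3) = 75.9 − 18.110 = 57.79 dB.

57.8 dB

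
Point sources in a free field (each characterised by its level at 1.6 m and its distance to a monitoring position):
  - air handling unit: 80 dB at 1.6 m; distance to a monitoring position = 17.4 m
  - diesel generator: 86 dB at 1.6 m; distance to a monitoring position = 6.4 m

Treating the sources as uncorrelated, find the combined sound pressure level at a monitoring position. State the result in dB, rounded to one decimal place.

Propagate each source to the receiver with L = L_ref − 20·log₁₀(r/r_ref), then add intensities.
air handling unit: 80 − 20·log₁₀(17.4/1.6) = 80 − 20.73 = 59.27 dB.
diesel generator: 86 − 20·log₁₀(6.4/1.6) = 86 − 12.04 = 73.96 dB.
Σ 10^(L/10) = 2.573e+07 → L_total = 10·log₁₀(2.573e+07) = 74.10 dB.

74.1 dB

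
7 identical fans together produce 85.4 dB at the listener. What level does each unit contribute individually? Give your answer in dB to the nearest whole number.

7 equal contributions raise the level by 10·log₁₀ 7 = 8.451 dB, so each unit alone gives 85.4 − 8.451.

77 dB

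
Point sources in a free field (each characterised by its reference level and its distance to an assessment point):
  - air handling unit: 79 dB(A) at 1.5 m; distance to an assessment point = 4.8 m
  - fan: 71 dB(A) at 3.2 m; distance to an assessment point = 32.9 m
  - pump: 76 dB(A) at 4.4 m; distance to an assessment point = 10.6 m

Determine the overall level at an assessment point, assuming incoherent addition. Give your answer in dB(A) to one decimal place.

Apply inverse-square spreading to bring every level to the receiver, then sum 10^(L/10).
air handling unit: 79 − 20·log₁₀(4.8/1.5) = 79 − 10.10 = 68.90 dB(A).
fan: 71 − 20·log₁₀(32.9/3.2) = 71 − 20.24 = 50.76 dB(A).
pump: 76 − 20·log₁₀(10.6/4.4) = 76 − 7.64 = 68.36 dB(A).
Σ 10^(L/10) = 1.474e+07 → L_total = 10·log₁₀(1.474e+07) = 71.68 dB(A).

71.7 dB(A)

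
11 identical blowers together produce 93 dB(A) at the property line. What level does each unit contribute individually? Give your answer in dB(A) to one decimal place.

For N identical incoherent sources L_total = L₁ + 10·log₁₀ N, so L₁ = 93 − 10·log₁₀(11) = 93 − 10.414.

82.6 dB(A)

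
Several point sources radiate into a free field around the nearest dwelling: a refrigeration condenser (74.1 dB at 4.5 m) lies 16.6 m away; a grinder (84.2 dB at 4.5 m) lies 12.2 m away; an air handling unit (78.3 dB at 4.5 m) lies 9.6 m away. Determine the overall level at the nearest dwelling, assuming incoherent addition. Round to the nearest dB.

77 dB

Apply inverse-square spreading to bring every level to the receiver, then sum 10^(L/10).
refrigeration condenser: 74.1 − 20·log₁₀(16.6/4.5) = 74.1 − 11.34 = 62.76 dB.
grinder: 84.2 − 20·log₁₀(12.2/4.5) = 84.2 − 8.66 = 75.54 dB.
air handling unit: 78.3 − 20·log₁₀(9.6/4.5) = 78.3 − 6.58 = 71.72 dB.
Σ 10^(L/10) = 5.253e+07 → L_total = 10·log₁₀(5.253e+07) = 77.20 dB.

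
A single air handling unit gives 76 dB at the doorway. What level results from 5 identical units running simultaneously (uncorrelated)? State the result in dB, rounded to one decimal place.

83.0 dB

L_total = L₁ + 10·log₁₀ N for N identical incoherent sources.
L_total = 76 + 10·log₁₀(5) = 76 + 6.990 = 82.99 dB.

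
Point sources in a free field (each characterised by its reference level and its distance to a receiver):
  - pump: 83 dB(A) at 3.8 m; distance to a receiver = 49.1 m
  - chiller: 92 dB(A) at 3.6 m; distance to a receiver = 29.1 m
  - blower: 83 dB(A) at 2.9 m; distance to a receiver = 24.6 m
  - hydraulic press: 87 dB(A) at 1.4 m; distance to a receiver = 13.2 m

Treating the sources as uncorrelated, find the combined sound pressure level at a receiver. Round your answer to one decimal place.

Apply inverse-square spreading to bring every level to the receiver, then sum 10^(L/10).
pump: 83 − 20·log₁₀(49.1/3.8) = 83 − 22.23 = 60.77 dB(A).
chiller: 92 − 20·log₁₀(29.1/3.6) = 92 − 18.15 = 73.85 dB(A).
blower: 83 − 20·log₁₀(24.6/2.9) = 83 − 18.57 = 64.43 dB(A).
hydraulic press: 87 − 20·log₁₀(13.2/1.4) = 87 − 19.49 = 67.51 dB(A).
Σ 10^(L/10) = 3.386e+07 → L_total = 10·log₁₀(3.386e+07) = 75.30 dB(A).

75.3 dB(A)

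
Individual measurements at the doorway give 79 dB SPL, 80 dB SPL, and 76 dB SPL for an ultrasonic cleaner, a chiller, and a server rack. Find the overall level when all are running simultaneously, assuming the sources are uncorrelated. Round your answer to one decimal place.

For uncorrelated sources the intensities add, so convert each level to linear form, sum, and take 10·log₁₀ of the total.
Σ 10^(L/10) = 10^(79/10) + 10^(80/10) + 10^(76/10) = 2.192e+08.
L_total = 10·log₁₀(2.192e+08) = 83.41 dB SPL.

83.4 dB SPL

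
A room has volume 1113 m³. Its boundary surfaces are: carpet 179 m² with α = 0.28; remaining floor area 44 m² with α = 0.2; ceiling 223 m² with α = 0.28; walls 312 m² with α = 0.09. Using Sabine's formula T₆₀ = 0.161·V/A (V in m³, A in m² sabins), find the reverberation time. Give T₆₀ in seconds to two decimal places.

1.20 s

Summing Sᵢαᵢ: 179·0.28 + 44·0.2 + 223·0.28 + 312·0.09 = 149.44 m².
T₆₀ = 0.161·V/A = 0.161·1113/149.44 = 1.199 s.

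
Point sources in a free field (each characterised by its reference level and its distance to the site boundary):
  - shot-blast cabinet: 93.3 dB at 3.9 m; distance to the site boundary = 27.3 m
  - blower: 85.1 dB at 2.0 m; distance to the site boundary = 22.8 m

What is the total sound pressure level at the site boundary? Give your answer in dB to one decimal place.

76.6 dB

First find each source's level at the receiver (point-source: −20·log₁₀(r/r_ref)), then combine on an intensity basis.
shot-blast cabinet: 93.3 − 20·log₁₀(27.3/3.9) = 93.3 − 16.90 = 76.40 dB.
blower: 85.1 − 20·log₁₀(22.8/2.0) = 85.1 − 21.14 = 63.96 dB.
Σ 10^(L/10) = 4.612e+07 → L_total = 10·log₁₀(4.612e+07) = 76.64 dB.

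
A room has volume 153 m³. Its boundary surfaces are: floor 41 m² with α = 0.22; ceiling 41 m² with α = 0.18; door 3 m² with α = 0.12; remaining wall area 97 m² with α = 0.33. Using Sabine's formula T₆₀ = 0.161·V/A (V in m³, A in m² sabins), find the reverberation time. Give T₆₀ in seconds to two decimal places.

A = Σ Sᵢαᵢ = 41·0.22 + 41·0.18 + 3·0.12 + 97·0.33 = 48.77 m².
T₆₀ = 0.161·V/A = 0.161·153/48.77 = 0.505 s.

0.51 s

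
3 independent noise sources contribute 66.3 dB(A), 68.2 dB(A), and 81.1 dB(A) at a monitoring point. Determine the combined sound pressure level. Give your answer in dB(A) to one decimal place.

81.5 dB(A)

For uncorrelated sources the intensities add, so convert each level to linear form, sum, and take 10·log₁₀ of the total.
Σ 10^(L/10) = 10^(66.3/10) + 10^(68.2/10) + 10^(81.1/10) = 1.397e+08.
L_total = 10·log₁₀(1.397e+08) = 81.45 dB(A).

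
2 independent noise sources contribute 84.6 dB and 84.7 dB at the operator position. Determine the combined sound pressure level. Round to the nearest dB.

88 dB

For uncorrelated sources the intensities add, so convert each level to linear form, sum, and take 10·log₁₀ of the total.
Σ 10^(L/10) = 10^(84.6/10) + 10^(84.7/10) = 5.835e+08.
L_total = 10·log₁₀(5.835e+08) = 87.66 dB.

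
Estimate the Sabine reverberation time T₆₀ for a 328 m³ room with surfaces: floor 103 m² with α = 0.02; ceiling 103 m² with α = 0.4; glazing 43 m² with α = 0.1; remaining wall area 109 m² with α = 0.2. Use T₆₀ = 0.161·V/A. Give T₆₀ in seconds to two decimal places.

A = Σ Sᵢαᵢ = 103·0.02 + 103·0.4 + 43·0.1 + 109·0.2 = 69.36 m².
T₆₀ = 0.161·V/A = 0.161·328/69.36 = 0.761 s.

0.76 s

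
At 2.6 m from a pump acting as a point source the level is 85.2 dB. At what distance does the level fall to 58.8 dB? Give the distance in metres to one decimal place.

54.3 m

For a point source L₁ − L₂ = 20·log₁₀(r₂/r₁), so r₂ = r₁·10^((L₁−L₂)/20).
r₂ = 2.6·10^((85.2−58.8)/20) = 2.6·10^(26.4/20) = 54.32 m.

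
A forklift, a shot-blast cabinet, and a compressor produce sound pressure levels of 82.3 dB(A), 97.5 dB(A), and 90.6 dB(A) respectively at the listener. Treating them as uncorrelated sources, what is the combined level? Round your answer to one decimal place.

For uncorrelated sources the intensities add, so convert each level to linear form, sum, and take 10·log₁₀ of the total.
Σ 10^(L/10) = 10^(82.3/10) + 10^(97.5/10) + 10^(90.6/10) = 6.941e+09.
L_total = 10·log₁₀(6.941e+09) = 98.41 dB(A).

98.4 dB(A)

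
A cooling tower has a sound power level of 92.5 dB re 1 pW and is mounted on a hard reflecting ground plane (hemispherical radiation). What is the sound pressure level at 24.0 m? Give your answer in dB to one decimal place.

56.9 dB

The power spreads over a hemisphere of area 2π·r², so L_p = L_w − 10·log₁₀(2π·r²).
2π·r² = 3619 m², 10·log₁₀ of that is 35.586 dB.
L_p = 92.5 − 35.586 = 56.91 dB.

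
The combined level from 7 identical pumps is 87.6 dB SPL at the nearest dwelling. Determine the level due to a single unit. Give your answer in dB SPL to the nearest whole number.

79 dB SPL

7 equal contributions raise the level by 10·log₁₀ 7 = 8.451 dB, so each unit alone gives 87.6 − 8.451.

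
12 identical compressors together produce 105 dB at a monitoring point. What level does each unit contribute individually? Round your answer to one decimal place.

94.2 dB

For N identical incoherent sources L_total = L₁ + 10·log₁₀ N, so L₁ = 105 − 10·log₁₀(12) = 105 − 10.792.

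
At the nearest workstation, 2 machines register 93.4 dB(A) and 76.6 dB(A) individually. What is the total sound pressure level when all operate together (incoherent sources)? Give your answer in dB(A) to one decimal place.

For uncorrelated sources the intensities add, so convert each level to linear form, sum, and take 10·log₁₀ of the total.
Σ 10^(L/10) = 10^(93.4/10) + 10^(76.6/10) = 2.233e+09.
L_total = 10·log₁₀(2.233e+09) = 93.49 dB(A).

93.5 dB(A)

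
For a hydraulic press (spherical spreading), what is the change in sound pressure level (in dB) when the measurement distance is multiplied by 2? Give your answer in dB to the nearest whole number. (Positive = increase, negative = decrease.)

Point-source spreading: ΔL = −20·log₁₀(r₂/r₁).
ΔL = −20·log₁₀(2) = -6.02 dB.

-6 dB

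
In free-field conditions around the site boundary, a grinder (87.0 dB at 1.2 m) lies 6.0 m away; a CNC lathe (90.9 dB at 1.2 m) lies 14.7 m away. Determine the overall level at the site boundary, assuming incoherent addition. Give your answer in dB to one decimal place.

74.5 dB

Apply inverse-square spreading to bring every level to the receiver, then sum 10^(L/10).
grinder: 87.0 − 20·log₁₀(6.0/1.2) = 87.0 − 13.98 = 73.02 dB.
CNC lathe: 90.9 − 20·log₁₀(14.7/1.2) = 90.9 − 21.76 = 69.14 dB.
Σ 10^(L/10) = 2.825e+07 → L_total = 10·log₁₀(2.825e+07) = 74.51 dB.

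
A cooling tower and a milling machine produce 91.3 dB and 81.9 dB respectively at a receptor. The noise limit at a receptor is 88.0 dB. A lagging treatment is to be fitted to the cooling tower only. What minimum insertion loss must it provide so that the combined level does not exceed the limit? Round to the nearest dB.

5 dB

Everything except the cooling tower sums to 10^(81.9/10) = 1.549e+08 in linear terms, 81.90 dB.
To meet 88.0 dB overall, the treated cooling tower may contribute at most 10^(88.0/10) − 1.549e+08 = 4.761e+08, i.e. 86.78 dB.
So the cooling tower must be reduced from 91.3 to 86.78 dB: IL = 4.52 dB.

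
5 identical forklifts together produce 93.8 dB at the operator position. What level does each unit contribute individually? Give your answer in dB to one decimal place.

86.8 dB

For N identical incoherent sources L_total = L₁ + 10·log₁₀ N, so L₁ = 93.8 − 10·log₁₀(5) = 93.8 − 6.990.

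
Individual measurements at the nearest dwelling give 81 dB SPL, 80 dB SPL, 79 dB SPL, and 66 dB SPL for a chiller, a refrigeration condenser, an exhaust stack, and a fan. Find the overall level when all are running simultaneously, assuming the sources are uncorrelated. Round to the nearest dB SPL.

85 dB SPL

For uncorrelated sources the intensities add, so convert each level to linear form, sum, and take 10·log₁₀ of the total.
Σ 10^(L/10) = 10^(81/10) + 10^(80/10) + 10^(79/10) + 10^(66/10) = 3.093e+08.
L_total = 10·log₁₀(3.093e+08) = 84.90 dB SPL.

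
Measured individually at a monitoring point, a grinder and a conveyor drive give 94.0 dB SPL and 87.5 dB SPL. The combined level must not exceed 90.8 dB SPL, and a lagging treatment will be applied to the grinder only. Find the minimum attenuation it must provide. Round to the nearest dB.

Fixed contribution from the other source: Σ 10^(L/10) = 10^(87.5/10) = 5.623e+08 (87.50 dB SPL).
The limit corresponds to 10^(90.8/10) = 1.202e+09; subtracting the fixed part leaves 6.399e+08 for the grinder, i.e. 88.06 dB SPL.
Required insertion loss = 94.0 − 88.06 = 5.94 dB.

6 dB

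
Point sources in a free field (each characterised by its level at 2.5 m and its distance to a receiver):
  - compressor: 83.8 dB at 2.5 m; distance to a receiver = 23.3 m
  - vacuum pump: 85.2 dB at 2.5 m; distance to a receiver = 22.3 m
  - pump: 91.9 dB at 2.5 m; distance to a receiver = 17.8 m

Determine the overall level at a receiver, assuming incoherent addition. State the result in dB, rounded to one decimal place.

75.7 dB

First find each source's level at the receiver (point-source: −20·log₁₀(r/r_ref)), then combine on an intensity basis.
compressor: 83.8 − 20·log₁₀(23.3/2.5) = 83.8 − 19.39 = 64.41 dB.
vacuum pump: 85.2 − 20·log₁₀(22.3/2.5) = 85.2 − 19.01 = 66.19 dB.
pump: 91.9 − 20·log₁₀(17.8/2.5) = 91.9 − 17.05 = 74.85 dB.
Σ 10^(L/10) = 3.748e+07 → L_total = 10·log₁₀(3.748e+07) = 75.74 dB.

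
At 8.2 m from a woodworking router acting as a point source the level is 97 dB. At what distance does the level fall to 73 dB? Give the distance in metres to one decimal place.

Point-source spreading drops the level by 20·log₁₀(r₂/r₁); inverting, r₂/r₁ = 10^(ΔL/20).
r₂ = 8.2·10^((97−73)/20) = 8.2·10^(24.0/20) = 129.96 m.

130.0 m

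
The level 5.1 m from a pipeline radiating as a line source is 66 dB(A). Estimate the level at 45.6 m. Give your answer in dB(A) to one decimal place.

56.5 dB(A)

Cylindrical spreading from a line source gives a 10·log₁₀(r₂/r₁) drop.
L₂ = 66 − 10·log₁₀(45.6/5.1) = 66 − 9.514 = 56.49 dB(A).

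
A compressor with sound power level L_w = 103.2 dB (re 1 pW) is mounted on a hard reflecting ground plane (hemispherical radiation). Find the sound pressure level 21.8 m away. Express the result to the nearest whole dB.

Free-field hemispherical radiation: L_p = L_w − 10·log₁₀(2π·r²), r = 21.8 m.
2π·r² = 2986 m², 10·log₁₀ of that is 34.751 dB.
L_p = 103.2 − 34.751 = 68.45 dB.

68 dB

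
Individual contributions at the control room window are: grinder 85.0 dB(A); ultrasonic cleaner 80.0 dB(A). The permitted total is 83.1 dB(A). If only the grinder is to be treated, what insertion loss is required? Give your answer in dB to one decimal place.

4.8 dB

The untreated sources together contribute 10^(80.0/10) = 1.000e+08, i.e. 80.00 dB(A).
The limit corresponds to 10^(83.1/10) = 2.042e+08; subtracting the fixed part leaves 1.042e+08 for the grinder, i.e. 80.18 dB(A).
Required insertion loss = 85.0 − 80.18 = 4.82 dB.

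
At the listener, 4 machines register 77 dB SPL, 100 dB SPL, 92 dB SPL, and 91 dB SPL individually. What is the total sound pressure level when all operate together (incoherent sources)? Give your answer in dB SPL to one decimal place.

101.1 dB SPL

For uncorrelated sources the intensities add, so convert each level to linear form, sum, and take 10·log₁₀ of the total.
Σ 10^(L/10) = 10^(77/10) + 10^(100/10) + 10^(92/10) + 10^(91/10) = 1.289e+10.
L_total = 10·log₁₀(1.289e+10) = 101.10 dB SPL.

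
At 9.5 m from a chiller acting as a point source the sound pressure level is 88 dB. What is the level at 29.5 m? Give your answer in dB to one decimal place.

78.2 dB

For a point source, L₂ = L₁ − 20·log₁₀(r₂/r₁).
L₂ = 88 − 20·log₁₀(29.5/9.5) = 88 − 9.842 = 78.16 dB.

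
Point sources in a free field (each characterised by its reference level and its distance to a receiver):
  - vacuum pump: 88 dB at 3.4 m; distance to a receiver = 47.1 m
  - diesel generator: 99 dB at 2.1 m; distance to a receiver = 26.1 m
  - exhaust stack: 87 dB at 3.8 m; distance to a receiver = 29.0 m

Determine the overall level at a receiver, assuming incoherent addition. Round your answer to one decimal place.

Apply inverse-square spreading to bring every level to the receiver, then sum 10^(L/10).
vacuum pump: 88 − 20·log₁₀(47.1/3.4) = 88 − 22.83 = 65.17 dB.
diesel generator: 99 − 20·log₁₀(26.1/2.1) = 99 − 21.89 = 77.11 dB.
exhaust stack: 87 − 20·log₁₀(29.0/3.8) = 87 − 17.65 = 69.35 dB.
Σ 10^(L/10) = 6.332e+07 → L_total = 10·log₁₀(6.332e+07) = 78.02 dB.

78.0 dB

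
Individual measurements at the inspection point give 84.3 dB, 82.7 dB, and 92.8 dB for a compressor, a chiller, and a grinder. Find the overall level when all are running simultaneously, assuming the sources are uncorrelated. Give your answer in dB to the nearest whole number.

Incoherent sources combine by intensity addition: L_total = 10·log₁₀(Σ 10^(L_i/10)).
Σ 10^(L/10) = 10^(84.3/10) + 10^(82.7/10) + 10^(92.8/10) = 2.361e+09.
L_total = 10·log₁₀(2.361e+09) = 93.73 dB.

94 dB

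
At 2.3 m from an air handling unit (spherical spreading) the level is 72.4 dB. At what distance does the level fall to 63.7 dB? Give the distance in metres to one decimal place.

6.3 m

The 8.7 dB drop corresponds to a distance ratio of 10^(8.7/20) for a point source.
r₂ = 2.3·10^((72.4−63.7)/20) = 2.3·10^(8.7/20) = 6.26 m.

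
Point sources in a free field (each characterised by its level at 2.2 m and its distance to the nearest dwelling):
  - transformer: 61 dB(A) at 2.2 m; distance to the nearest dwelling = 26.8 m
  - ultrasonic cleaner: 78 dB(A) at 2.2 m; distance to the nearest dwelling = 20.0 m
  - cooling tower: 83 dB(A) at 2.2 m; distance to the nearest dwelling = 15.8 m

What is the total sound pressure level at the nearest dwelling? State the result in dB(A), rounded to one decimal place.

Apply inverse-square spreading to bring every level to the receiver, then sum 10^(L/10).
transformer: 61 − 20·log₁₀(26.8/2.2) = 61 − 21.71 = 39.29 dB(A).
ultrasonic cleaner: 78 − 20·log₁₀(20.0/2.2) = 78 − 19.17 = 58.83 dB(A).
cooling tower: 83 − 20·log₁₀(15.8/2.2) = 83 − 17.12 = 65.88 dB(A).
Σ 10^(L/10) = 4.640e+06 → L_total = 10·log₁₀(4.640e+06) = 66.67 dB(A).

66.7 dB(A)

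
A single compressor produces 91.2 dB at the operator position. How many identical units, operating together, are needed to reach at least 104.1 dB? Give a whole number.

The shortfall is 104.1 − 91.2 = 12.9 dB, and N units add 10·log₁₀ N, so need 10·log₁₀ N ≥ 12.9.
N ≥ 10^(12.9/10) = 19.498, so N = 20.

20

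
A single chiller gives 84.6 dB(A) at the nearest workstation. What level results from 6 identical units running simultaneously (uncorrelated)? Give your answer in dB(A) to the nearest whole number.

92 dB(A)

N identical incoherent sources raise the level by 10·log₁₀ N.
L_total = 84.6 + 10·log₁₀(6) = 84.6 + 7.782 = 92.38 dB(A).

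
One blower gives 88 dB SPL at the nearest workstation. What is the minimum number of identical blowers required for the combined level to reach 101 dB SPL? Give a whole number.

20

Need L₁ + 10·log₁₀ N ≥ 101, i.e. log₁₀ N ≥ 1.30.
N ≥ 10^(13.0/10) = 19.953, so N = 20.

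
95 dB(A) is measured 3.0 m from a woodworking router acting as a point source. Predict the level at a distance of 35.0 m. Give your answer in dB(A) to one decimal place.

73.7 dB(A)

Point-source attenuation: ΔL = 20·log₁₀(r₂/r₁) = 20·log₁₀(35.0/3.0) = 21.339 dB.
L₂ = 95 − 20·log₁₀(35.0/3.0) = 95 − 21.339 = 73.66 dB(A).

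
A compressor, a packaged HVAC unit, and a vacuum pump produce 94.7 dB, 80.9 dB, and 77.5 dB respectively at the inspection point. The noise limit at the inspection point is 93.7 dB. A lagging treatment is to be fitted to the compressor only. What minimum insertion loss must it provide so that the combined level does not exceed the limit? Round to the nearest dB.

1 dB

Everything except the compressor sums to 10^(80.9/10) + 10^(77.5/10) = 1.793e+08 in linear terms, 82.53 dB.
To meet 93.7 dB overall, the treated compressor may contribute at most 10^(93.7/10) − 1.793e+08 = 2.165e+09, i.e. 93.35 dB.
So the compressor must be reduced from 94.7 to 93.35 dB: IL = 1.35 dB.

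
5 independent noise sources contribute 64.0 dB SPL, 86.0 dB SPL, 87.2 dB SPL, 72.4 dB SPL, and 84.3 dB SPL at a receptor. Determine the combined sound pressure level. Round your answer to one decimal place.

For uncorrelated sources the intensities add, so convert each level to linear form, sum, and take 10·log₁₀ of the total.
Σ 10^(L/10) = 10^(64.0/10) + 10^(86.0/10) + 10^(87.2/10) + 10^(72.4/10) + 10^(84.3/10) = 1.212e+09.
L_total = 10·log₁₀(1.212e+09) = 90.83 dB SPL.

90.8 dB SPL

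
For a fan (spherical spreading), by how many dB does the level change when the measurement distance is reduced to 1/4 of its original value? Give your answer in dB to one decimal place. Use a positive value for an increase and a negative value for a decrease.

+12.0 dB

A point source loses 6 dB per doubling of distance; generally ΔL = −20·log₁₀(r₂/r₁).
ΔL = −20·log₁₀(0.25) = +12.04 dB.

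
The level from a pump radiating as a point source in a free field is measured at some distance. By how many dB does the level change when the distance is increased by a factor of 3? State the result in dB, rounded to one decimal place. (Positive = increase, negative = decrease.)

A point source loses 6 dB per doubling of distance; generally ΔL = −20·log₁₀(r₂/r₁).
ΔL = −20·log₁₀(3) = -9.54 dB.

-9.5 dB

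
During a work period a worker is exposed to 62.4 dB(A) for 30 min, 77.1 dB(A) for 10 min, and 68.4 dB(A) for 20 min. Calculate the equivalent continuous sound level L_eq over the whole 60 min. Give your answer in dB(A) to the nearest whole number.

Weight each interval's intensity by its duration and average over T = 60 min:
Σ tᵢ·10^(Lᵢ/10) = 30·10^(62.4/10) + 10·10^(77.1/10) + 20·10^(68.4/10) = 7.034e+08.
L_eq = 10·log₁₀(7.034e+08/60) = 70.69 dB(A).

71 dB(A)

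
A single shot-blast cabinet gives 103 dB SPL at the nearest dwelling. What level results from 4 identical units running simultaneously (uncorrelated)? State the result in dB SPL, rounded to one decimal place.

N identical incoherent sources raise the level by 10·log₁₀ N.
L_total = 103 + 10·log₁₀(4) = 103 + 6.021 = 109.02 dB SPL.

109.0 dB SPL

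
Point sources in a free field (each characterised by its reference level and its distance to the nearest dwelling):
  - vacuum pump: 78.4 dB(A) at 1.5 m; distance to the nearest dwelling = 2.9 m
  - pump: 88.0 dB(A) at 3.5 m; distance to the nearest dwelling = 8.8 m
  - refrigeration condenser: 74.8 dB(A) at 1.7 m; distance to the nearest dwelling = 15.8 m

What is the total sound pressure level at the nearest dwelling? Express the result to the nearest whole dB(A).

81 dB(A)

First find each source's level at the receiver (point-source: −20·log₁₀(r/r_ref)), then combine on an intensity basis.
vacuum pump: 78.4 − 20·log₁₀(2.9/1.5) = 78.4 − 5.73 = 72.67 dB(A).
pump: 88.0 − 20·log₁₀(8.8/3.5) = 88.0 − 8.01 = 79.99 dB(A).
refrigeration condenser: 74.8 − 20·log₁₀(15.8/1.7) = 74.8 − 19.36 = 55.44 dB(A).
Σ 10^(L/10) = 1.187e+08 → L_total = 10·log₁₀(1.187e+08) = 80.74 dB(A).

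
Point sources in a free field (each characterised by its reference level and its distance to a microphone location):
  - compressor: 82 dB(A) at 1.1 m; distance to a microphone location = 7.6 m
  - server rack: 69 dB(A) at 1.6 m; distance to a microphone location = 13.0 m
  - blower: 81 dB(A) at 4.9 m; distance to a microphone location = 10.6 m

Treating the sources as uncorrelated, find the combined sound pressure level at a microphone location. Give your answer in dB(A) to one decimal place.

Apply inverse-square spreading to bring every level to the receiver, then sum 10^(L/10).
compressor: 82 − 20·log₁₀(7.6/1.1) = 82 − 16.79 = 65.21 dB(A).
server rack: 69 − 20·log₁₀(13.0/1.6) = 69 − 18.20 = 50.80 dB(A).
blower: 81 − 20·log₁₀(10.6/4.9) = 81 − 6.70 = 74.30 dB(A).
Σ 10^(L/10) = 3.034e+07 → L_total = 10·log₁₀(3.034e+07) = 74.82 dB(A).

74.8 dB(A)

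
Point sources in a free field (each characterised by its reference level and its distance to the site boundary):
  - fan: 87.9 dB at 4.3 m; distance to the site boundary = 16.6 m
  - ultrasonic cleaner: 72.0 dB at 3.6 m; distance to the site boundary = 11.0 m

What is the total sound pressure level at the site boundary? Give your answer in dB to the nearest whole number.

Propagate each source to the receiver with L = L_ref − 20·log₁₀(r/r_ref), then add intensities.
fan: 87.9 − 20·log₁₀(16.6/4.3) = 87.9 − 11.73 = 76.17 dB.
ultrasonic cleaner: 72.0 − 20·log₁₀(11.0/3.6) = 72.0 − 9.70 = 62.30 dB.
Σ 10^(L/10) = 4.307e+07 → L_total = 10·log₁₀(4.307e+07) = 76.34 dB.

76 dB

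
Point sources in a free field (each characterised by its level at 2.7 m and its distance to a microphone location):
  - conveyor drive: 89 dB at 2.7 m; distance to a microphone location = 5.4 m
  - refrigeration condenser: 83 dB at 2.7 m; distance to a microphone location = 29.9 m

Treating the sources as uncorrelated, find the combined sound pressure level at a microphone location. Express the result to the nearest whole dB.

83 dB

First find each source's level at the receiver (point-source: −20·log₁₀(r/r_ref)), then combine on an intensity basis.
conveyor drive: 89 − 20·log₁₀(5.4/2.7) = 89 − 6.02 = 82.98 dB.
refrigeration condenser: 83 − 20·log₁₀(29.9/2.7) = 83 − 20.89 = 62.11 dB.
Σ 10^(L/10) = 2.002e+08 → L_total = 10·log₁₀(2.002e+08) = 83.01 dB.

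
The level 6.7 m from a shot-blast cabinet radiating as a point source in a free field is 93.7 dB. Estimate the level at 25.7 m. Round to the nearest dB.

82 dB

For a point source, L₂ = L₁ − 20·log₁₀(r₂/r₁).
L₂ = 93.7 − 20·log₁₀(25.7/6.7) = 93.7 − 11.677 = 82.02 dB.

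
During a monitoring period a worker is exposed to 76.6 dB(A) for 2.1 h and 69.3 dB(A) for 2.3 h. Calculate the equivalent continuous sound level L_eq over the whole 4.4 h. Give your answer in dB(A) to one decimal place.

74.2 dB(A)

Weight each interval's intensity by its duration and average over T = 4.4 h:
Σ tᵢ·10^(Lᵢ/10) = 2.1·10^(76.6/10) + 2.3·10^(69.3/10) = 1.156e+08.
L_eq = 10·log₁₀(1.156e+08/4.4) = 74.19 dB(A).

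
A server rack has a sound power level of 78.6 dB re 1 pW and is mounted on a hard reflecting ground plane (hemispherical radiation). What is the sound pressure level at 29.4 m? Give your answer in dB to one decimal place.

The power spreads over a hemisphere of area 2π·r², so L_p = L_w − 10·log₁₀(2π·r²).
2π·r² = 5431 m², 10·log₁₀ of that is 37.349 dB.
L_p = 78.6 − 37.349 = 41.25 dB.

41.3 dB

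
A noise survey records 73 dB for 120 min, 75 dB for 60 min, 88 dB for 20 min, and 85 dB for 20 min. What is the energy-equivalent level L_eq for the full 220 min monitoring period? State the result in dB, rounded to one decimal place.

80.2 dB

The energy average is taken in the linear domain: L_eq = 10·log₁₀[(Σ tᵢ·10^(Lᵢ/10))/T], T = 220 min.
Σ tᵢ·10^(Lᵢ/10) = 120·10^(73/10) + 60·10^(75/10) + 20·10^(88/10) + 20·10^(85/10) = 2.324e+10.
L_eq = 10·log₁₀(2.324e+10/220) = 80.24 dB.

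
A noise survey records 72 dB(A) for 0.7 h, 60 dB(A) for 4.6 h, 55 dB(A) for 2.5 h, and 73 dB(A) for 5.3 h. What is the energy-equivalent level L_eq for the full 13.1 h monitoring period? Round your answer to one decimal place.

69.7 dB(A)

The energy average is taken in the linear domain: L_eq = 10·log₁₀[(Σ tᵢ·10^(Lᵢ/10))/T], T = 13.1 h.
Σ tᵢ·10^(Lᵢ/10) = 0.7·10^(72/10) + 4.6·10^(60/10) + 2.5·10^(55/10) + 5.3·10^(73/10) = 1.222e+08.
L_eq = 10·log₁₀(1.222e+08/13.1) = 69.70 dB(A).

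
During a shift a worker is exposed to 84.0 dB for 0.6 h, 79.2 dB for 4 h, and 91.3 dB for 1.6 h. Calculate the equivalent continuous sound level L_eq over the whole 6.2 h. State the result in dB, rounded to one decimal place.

86.3 dB

The energy average is taken in the linear domain: L_eq = 10·log₁₀[(Σ tᵢ·10^(Lᵢ/10))/T], T = 6.2 h.
Σ tᵢ·10^(Lᵢ/10) = 0.6·10^(84.0/10) + 4·10^(79.2/10) + 1.6·10^(91.3/10) = 2.642e+09.
L_eq = 10·log₁₀(2.642e+09/6.2) = 86.30 dB.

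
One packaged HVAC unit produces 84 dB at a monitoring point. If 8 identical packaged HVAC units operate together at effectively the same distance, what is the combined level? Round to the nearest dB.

93 dB

L_total = L₁ + 10·log₁₀ N for N identical incoherent sources.
L_total = 84 + 10·log₁₀(8) = 84 + 9.031 = 93.03 dB.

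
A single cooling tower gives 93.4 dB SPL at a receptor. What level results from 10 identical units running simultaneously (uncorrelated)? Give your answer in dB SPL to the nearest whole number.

N identical incoherent sources raise the level by 10·log₁₀ N.
L_total = 93.4 + 10·log₁₀(10) = 93.4 + 10.000 = 103.40 dB SPL.

103 dB SPL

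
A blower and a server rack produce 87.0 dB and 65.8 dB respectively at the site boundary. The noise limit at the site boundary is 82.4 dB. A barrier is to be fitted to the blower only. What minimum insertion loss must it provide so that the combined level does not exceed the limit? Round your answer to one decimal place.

The untreated sources together contribute 10^(65.8/10) = 3.802e+06, i.e. 65.80 dB.
The limit corresponds to 10^(82.4/10) = 1.738e+08; subtracting the fixed part leaves 1.700e+08 for the blower, i.e. 82.30 dB.
Required insertion loss = 87.0 − 82.30 = 4.70 dB.

4.7 dB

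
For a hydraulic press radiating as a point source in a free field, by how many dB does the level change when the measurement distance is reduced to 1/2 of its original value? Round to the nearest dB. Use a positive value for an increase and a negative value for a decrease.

+6 dB

A point source loses 6 dB per doubling of distance; generally ΔL = −20·log₁₀(r₂/r₁).
ΔL = −20·log₁₀(0.5) = +6.02 dB.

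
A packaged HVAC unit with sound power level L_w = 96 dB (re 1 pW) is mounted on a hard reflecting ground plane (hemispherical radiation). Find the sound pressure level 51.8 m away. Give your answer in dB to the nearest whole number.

L_p = L_w − 10·log₁₀(2π·r²) with r = 51.8 m.
2π·r² = 1.686e+04 m², 10·log₁₀ of that is 42.268 dB.
L_p = 96 − 42.268 = 53.73 dB.

54 dB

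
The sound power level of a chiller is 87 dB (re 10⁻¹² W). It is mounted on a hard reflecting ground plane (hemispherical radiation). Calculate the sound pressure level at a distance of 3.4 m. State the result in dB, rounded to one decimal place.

68.4 dB

L_p = L_w − 10·log₁₀(2π·r²) with r = 3.4 m.
2π·r² = 72.63 m², 10·log₁₀ of that is 18.611 dB.
L_p = 87 − 18.611 = 68.39 dB.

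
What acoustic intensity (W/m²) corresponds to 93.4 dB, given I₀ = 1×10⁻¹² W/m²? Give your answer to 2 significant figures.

0.0022 W/m²

L = 10·log₁₀(I/I₀) ⇒ I = I₀·10^(L/10) = 10⁻¹² × 10^9.34.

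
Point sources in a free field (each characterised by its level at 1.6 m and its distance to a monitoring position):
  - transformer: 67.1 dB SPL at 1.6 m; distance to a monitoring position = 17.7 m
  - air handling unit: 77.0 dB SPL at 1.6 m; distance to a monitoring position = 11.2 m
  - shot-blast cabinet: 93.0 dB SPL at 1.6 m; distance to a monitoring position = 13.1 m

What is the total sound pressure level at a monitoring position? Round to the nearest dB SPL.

Apply inverse-square spreading to bring every level to the receiver, then sum 10^(L/10).
transformer: 67.1 − 20·log₁₀(17.7/1.6) = 67.1 − 20.88 = 46.22 dB SPL.
air handling unit: 77.0 − 20·log₁₀(11.2/1.6) = 77.0 − 16.90 = 60.10 dB SPL.
shot-blast cabinet: 93.0 − 20·log₁₀(13.1/1.6) = 93.0 − 18.26 = 74.74 dB SPL.
Σ 10^(L/10) = 3.083e+07 → L_total = 10·log₁₀(3.083e+07) = 74.89 dB SPL.

75 dB SPL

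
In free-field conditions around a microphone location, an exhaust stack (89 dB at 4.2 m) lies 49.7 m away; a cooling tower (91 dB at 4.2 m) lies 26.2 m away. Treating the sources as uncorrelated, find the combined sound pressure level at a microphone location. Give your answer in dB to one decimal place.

Propagate each source to the receiver with L = L_ref − 20·log₁₀(r/r_ref), then add intensities.
exhaust stack: 89 − 20·log₁₀(49.7/4.2) = 89 − 21.46 = 67.54 dB.
cooling tower: 91 − 20·log₁₀(26.2/4.2) = 91 − 15.90 = 75.10 dB.
Σ 10^(L/10) = 3.802e+07 → L_total = 10·log₁₀(3.802e+07) = 75.80 dB.

75.8 dB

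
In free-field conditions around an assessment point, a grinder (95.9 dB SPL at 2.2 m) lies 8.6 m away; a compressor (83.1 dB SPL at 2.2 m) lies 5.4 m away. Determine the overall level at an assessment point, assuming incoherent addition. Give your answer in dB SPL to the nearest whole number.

85 dB SPL

Propagate each source to the receiver with L = L_ref − 20·log₁₀(r/r_ref), then add intensities.
grinder: 95.9 − 20·log₁₀(8.6/2.2) = 95.9 − 11.84 = 84.06 dB SPL.
compressor: 83.1 − 20·log₁₀(5.4/2.2) = 83.1 − 7.80 = 75.30 dB SPL.
Σ 10^(L/10) = 2.885e+08 → L_total = 10·log₁₀(2.885e+08) = 84.60 dB SPL.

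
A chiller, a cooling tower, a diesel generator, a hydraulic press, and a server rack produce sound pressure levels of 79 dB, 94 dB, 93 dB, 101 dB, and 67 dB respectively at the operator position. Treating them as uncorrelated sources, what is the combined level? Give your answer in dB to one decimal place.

102.4 dB

For uncorrelated sources the intensities add, so convert each level to linear form, sum, and take 10·log₁₀ of the total.
Σ 10^(L/10) = 10^(79/10) + 10^(94/10) + 10^(93/10) + 10^(101/10) + 10^(67/10) = 1.718e+10.
L_total = 10·log₁₀(1.718e+10) = 102.35 dB.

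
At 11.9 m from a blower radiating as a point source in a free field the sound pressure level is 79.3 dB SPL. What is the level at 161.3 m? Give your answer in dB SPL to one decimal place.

56.7 dB SPL

For a point source, L₂ = L₁ − 20·log₁₀(r₂/r₁).
L₂ = 79.3 − 20·log₁₀(161.3/11.9) = 79.3 − 22.642 = 56.66 dB SPL.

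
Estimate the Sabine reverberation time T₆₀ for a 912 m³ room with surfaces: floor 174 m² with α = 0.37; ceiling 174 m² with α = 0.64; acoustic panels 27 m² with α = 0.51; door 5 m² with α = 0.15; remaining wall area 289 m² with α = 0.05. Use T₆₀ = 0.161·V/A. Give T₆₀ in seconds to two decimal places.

0.72 s

Summing Sᵢαᵢ: 174·0.37 + 174·0.64 + 27·0.51 + 5·0.15 + 289·0.05 = 204.71 m².
T₆₀ = 0.161·V/A = 0.161·912/204.71 = 0.717 s.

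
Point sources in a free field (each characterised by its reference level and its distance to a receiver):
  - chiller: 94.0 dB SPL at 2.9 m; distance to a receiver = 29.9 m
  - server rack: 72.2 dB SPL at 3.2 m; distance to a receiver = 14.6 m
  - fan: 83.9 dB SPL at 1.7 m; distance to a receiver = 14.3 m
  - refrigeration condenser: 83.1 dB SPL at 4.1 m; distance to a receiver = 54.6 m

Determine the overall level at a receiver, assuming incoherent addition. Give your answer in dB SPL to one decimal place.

Apply inverse-square spreading to bring every level to the receiver, then sum 10^(L/10).
chiller: 94.0 − 20·log₁₀(29.9/2.9) = 94.0 − 20.27 = 73.73 dB SPL.
server rack: 72.2 − 20·log₁₀(14.6/3.2) = 72.2 − 13.18 = 59.02 dB SPL.
fan: 83.9 − 20·log₁₀(14.3/1.7) = 83.9 − 18.50 = 65.40 dB SPL.
refrigeration condenser: 83.1 − 20·log₁₀(54.6/4.1) = 83.1 − 22.49 = 60.61 dB SPL.
Σ 10^(L/10) = 2.905e+07 → L_total = 10·log₁₀(2.905e+07) = 74.63 dB SPL.

74.6 dB SPL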